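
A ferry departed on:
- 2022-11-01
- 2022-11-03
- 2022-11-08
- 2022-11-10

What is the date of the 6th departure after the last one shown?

Gaps: 2, 5, 2 days — not constant, but cyclic with period 2.
The events fall on every Tuesday and Thursday.
The following Tuesday is 2022-11-15.
The following Thursday is 2022-11-17.
Next Tuesday: 2022-11-22.
Next Thursday: 2022-11-24.
Next Tuesday: 2022-11-29.
The following Thursday is 2022-12-01.

2022-12-01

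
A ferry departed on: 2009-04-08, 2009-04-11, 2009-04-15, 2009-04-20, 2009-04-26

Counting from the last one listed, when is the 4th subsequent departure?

2009-05-30

Gaps: 3, 4, 5, 6 days — each gap is 1 larger than the previous one.
Next gap: 7 days. 2009-04-26 + 7 days = 2009-05-03.
Next gap: 8 days. 2009-05-03 + 8 days = 2009-05-11.
Next gap: 9 days. 2009-05-11 + 9 days = 2009-05-20.
Next gap: 10 days. 2009-05-20 + 10 days = 2009-05-30.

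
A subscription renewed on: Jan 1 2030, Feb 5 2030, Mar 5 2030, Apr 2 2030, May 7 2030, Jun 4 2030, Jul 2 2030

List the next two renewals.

Aug 6 2030, Sep 3 2030

These are Tuesdays at 28- or 35-day spacing (35, 28, 28, 35, 28, 28).
The pattern: 1st Tuesday of the month.
1st Tuesday of August 2030: Aug 6 2030.
1st Tuesday of September 2030: Sep 3 2030.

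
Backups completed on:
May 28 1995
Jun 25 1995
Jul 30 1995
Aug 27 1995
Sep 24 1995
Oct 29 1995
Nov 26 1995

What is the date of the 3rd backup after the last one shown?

Feb 25 1996

All Sundays; the gaps (28, 35, 28, 28, 35, 28) vary with month length.
This is the last Sunday of each month.
December 1995 ends with Sunday Dec 31 1995.
January 1996 ends with Sunday Jan 28 1996.
February 1996 ends with Sunday Feb 25 1996.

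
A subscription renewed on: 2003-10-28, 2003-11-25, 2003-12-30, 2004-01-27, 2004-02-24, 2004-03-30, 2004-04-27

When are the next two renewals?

Every date is a Tuesday; gaps 28, 35, 28, 28, 35, 28 days.
Each is the last Tuesday of its month (at least one falls on the 29th or later, ruling out '4th Tuesday').
May 2004 ends with Tuesday 2004-05-25.
June 2004 ends with Tuesday 2004-06-29.

2004-05-25, 2004-06-29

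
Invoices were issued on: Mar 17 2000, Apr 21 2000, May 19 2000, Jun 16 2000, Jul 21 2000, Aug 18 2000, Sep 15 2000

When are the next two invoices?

Oct 20 2000, Nov 17 2000

These are Fridays at 28- or 35-day spacing (35, 28, 28, 35, 28, 28).
The pattern: 3rd Friday of the month.
October 2000 — 3rd Friday is Oct 20 2000.
November 2000 — 3rd Friday is Nov 17 2000.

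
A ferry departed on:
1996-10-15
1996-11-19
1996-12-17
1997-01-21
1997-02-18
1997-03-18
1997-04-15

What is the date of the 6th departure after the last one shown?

1997-10-21

All dates are Tuesdays, 35, 28, 35, 28, 28, 28 days apart.
Specifically, the 3rd Tuesday of each month.
3rd Tuesday of May 1997: 1997-05-20.
3rd Tuesday of June 1997: 1997-06-17.
July 1997 — 3rd Tuesday is 1997-07-15.
August 1997 — 3rd Tuesday is 1997-08-19.
September 1997 — 3rd Tuesday is 1997-09-16.
October 1997 — 3rd Tuesday is 1997-10-21.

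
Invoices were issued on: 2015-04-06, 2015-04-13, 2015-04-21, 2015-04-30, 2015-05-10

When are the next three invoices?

Intervals are 7, 8, 9, 10 days — an arithmetic progression with common difference 1.
Next gap: 11 days. 2015-05-10 + 11 days = 2015-05-21.
Next gap: 12 days. 2015-05-21 + 12 days = 2015-06-02.
Next gap: 13 days. 2015-06-02 + 13 days = 2015-06-15.

2015-05-21, 2015-06-02, 2015-06-15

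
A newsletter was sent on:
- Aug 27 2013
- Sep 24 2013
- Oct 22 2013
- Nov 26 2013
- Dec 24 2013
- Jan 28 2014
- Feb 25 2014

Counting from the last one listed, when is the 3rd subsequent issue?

These are Tuesdays at 28- or 35-day spacing (28, 28, 35, 28, 35, 28).
The pattern: 4th Tuesday of the month.
March 2014 — 4th Tuesday is Mar 25 2014.
4th Tuesday of April 2014: Apr 22 2014.
4th Tuesday of May 2014: May 27 2014.

May 27 2014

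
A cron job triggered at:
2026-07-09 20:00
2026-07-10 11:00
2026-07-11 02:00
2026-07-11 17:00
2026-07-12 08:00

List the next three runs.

The interval is a steady 15 hours (15, 15, 15, 15).
2026-07-12 08:00 + 15 h = 2026-07-12 23:00.
2026-07-12 23:00 + 15 h = 2026-07-13 14:00.
2026-07-13 14:00 + 15 h = 2026-07-14 05:00.

2026-07-12 23:00, 2026-07-13 14:00, 2026-07-14 05:00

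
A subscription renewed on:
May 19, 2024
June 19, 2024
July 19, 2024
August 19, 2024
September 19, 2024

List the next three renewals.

The day-of-month is always 19 (31, 30, 31, 31 days between events).
So this recurs on the 19th of each month.
October 2024: October 19, 2024.
Next: November 2024 → November 19, 2024.
December 2024: December 19, 2024.

October 19, 2024; November 19, 2024; December 19, 2024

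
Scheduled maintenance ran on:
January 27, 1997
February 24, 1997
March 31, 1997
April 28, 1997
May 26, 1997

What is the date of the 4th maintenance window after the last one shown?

September 29, 1997

Every date is a Monday; gaps 28, 35, 28, 28 days.
Each is the last Monday of its month (at least one falls on the 29th or later, ruling out '4th Monday').
Last Monday of June 1997: June 30, 1997.
July 1997 ends with Monday July 28, 1997.
August 1997 ends with Monday August 25, 1997.
Last Monday of September 1997: September 29, 1997.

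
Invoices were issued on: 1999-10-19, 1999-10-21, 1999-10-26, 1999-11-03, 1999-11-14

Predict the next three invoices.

Gaps: 2, 5, 8, 11 days — each gap is 3 larger than the previous one.
Next gap: 14 days. 1999-11-14 + 14 days = 1999-11-28.
Next gap: 17 days. 1999-11-28 + 17 days = 1999-12-15.
Next gap: 20 days. 1999-12-15 + 20 days = 2000-01-04.

1999-11-28, 1999-12-15, 2000-01-04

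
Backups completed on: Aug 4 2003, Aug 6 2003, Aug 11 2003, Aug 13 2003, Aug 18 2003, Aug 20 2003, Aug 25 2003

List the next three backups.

Gaps: 2, 5, 2, 5, 2, 5 days — not constant, but cyclic with period 2.
The events fall on every Monday and Wednesday.
Next Wednesday: Aug 27 2003.
Next Monday: Sep 1 2003.
Next Wednesday: Sep 3 2003.

Aug 27 2003, Sep 1 2003, Sep 3 2003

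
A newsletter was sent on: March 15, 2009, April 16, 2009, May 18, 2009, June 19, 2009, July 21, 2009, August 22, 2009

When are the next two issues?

Every event comes 32 days after the last (32, 32, 32, 32, 32).
August 22, 2009 + 32 days = September 23, 2009.
September 23, 2009 + 32 days = October 25, 2009.

September 23, 2009; October 25, 2009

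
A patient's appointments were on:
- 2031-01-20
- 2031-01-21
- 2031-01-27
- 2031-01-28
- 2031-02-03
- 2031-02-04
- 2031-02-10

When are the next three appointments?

Every event lands on a Monday or Tuesday (gaps cycle 1, 6, 1, 6, 1, 6).
So the schedule is: every Monday and Tuesday.
Next Tuesday: 2031-02-11.
Next Monday: 2031-02-17.
Next Tuesday: 2031-02-18.

2031-02-11, 2031-02-17, 2031-02-18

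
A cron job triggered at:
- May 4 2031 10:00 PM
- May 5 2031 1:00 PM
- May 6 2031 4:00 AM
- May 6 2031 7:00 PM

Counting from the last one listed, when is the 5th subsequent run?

The interval is a steady 15 hours (15, 15, 15).
May 6 2031 7:00 PM + 15 h = May 7 2031 10:00 AM.
May 7 2031 10:00 AM + 15 h = May 8 2031 1:00 AM.
May 8 2031 1:00 AM + 15 h = May 8 2031 4:00 PM.
May 8 2031 4:00 PM + 15 h = May 9 2031 7:00 AM.
May 9 2031 7:00 AM + 15 h = May 9 2031 10:00 PM.

May 9 2031 10:00 PM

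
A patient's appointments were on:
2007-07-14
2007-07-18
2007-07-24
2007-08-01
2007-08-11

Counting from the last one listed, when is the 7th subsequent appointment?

2007-12-15

Gaps: 4, 6, 8, 10 days — each gap is 2 larger than the previous one.
Next gap: 12 days. 2007-08-11 + 12 days = 2007-08-23.
Next gap: 14 days. 2007-08-23 + 14 days = 2007-09-06.
Next gap: 16 days. 2007-09-06 + 16 days = 2007-09-22.
Next gap: 18 days. 2007-09-22 + 18 days = 2007-10-10.
Next gap: 20 days. 2007-10-10 + 20 days = 2007-10-30.
Next gap: 22 days. 2007-10-30 + 22 days = 2007-11-21.
Next gap: 24 days. 2007-11-21 + 24 days = 2007-12-15.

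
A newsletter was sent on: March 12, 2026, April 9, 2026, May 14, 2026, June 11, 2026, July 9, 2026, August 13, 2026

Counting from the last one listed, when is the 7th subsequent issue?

All dates are Thursdays, 28, 35, 28, 28, 35 days apart.
Specifically, the 2nd Thursday of each month.
2nd Thursday of September 2026: September 10, 2026.
October 2026 — 2nd Thursday is October 8, 2026.
November 2026 — 2nd Thursday is November 12, 2026.
December 2026 — 2nd Thursday is December 10, 2026.
2nd Thursday of January 2027: January 14, 2027.
2nd Thursday of February 2027: February 11, 2027.
2nd Thursday of March 2027: March 11, 2027.

March 11, 2027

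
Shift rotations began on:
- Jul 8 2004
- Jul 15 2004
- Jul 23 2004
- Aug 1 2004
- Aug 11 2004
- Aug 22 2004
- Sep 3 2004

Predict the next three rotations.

Sep 16 2004, Sep 30 2004, Oct 15 2004

The spacing grows by 1 each time: 7, 8, 9, 10, 11, 12 days.
Next gap: 13 days. Sep 3 2004 + 13 days = Sep 16 2004.
Next gap: 14 days. Sep 16 2004 + 14 days = Sep 30 2004.
Next gap: 15 days. Sep 30 2004 + 15 days = Oct 15 2004.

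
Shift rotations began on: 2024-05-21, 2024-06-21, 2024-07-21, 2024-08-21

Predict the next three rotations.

2024-09-21, 2024-10-21, 2024-11-21

The day-of-month is always 21 (31, 30, 31 days between events).
So this recurs on the 21st of each month.
September 2024: 2024-09-21.
Next: October 2024 → 2024-10-21.
November 2024: 2024-11-21.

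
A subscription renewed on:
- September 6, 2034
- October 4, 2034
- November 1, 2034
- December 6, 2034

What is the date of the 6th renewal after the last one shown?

All dates are Wednesdays, 28, 28, 35 days apart.
Specifically, the 1st Wednesday of each month.
January 2035 — 1st Wednesday is January 3, 2035.
February 2035 — 1st Wednesday is February 7, 2035.
1st Wednesday of March 2035: March 7, 2035.
April 2035 — 1st Wednesday is April 4, 2035.
1st Wednesday of May 2035: May 2, 2035.
1st Wednesday of June 2035: June 6, 2035.

June 6, 2035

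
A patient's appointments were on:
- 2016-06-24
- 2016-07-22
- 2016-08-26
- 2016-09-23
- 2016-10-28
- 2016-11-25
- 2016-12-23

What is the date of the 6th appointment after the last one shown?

2017-06-23

These are Fridays at 28- or 35-day spacing (28, 35, 28, 35, 28, 28).
The pattern: 4th Friday of the month.
January 2017 — 4th Friday is 2017-01-27.
4th Friday of February 2017: 2017-02-24.
March 2017 — 4th Friday is 2017-03-24.
4th Friday of April 2017: 2017-04-28.
May 2017 — 4th Friday is 2017-05-26.
4th Friday of June 2017: 2017-06-23.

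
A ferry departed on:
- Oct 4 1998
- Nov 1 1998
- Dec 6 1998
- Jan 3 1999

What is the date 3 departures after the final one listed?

These are Sundays at 28- or 35-day spacing (28, 35, 28).
The pattern: 1st Sunday of the month.
1st Sunday of February 1999: Feb 7 1999.
March 1999 — 1st Sunday is Mar 7 1999.
1st Sunday of April 1999: Apr 4 1999.

Apr 4 1999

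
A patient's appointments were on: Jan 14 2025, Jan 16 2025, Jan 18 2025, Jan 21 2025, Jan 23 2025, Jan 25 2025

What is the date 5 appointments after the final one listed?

Feb 6 2025

Gaps: 2, 2, 3, 2, 2 days — not constant, but cyclic with period 3.
The events fall on every Tuesday, Thursday and Saturday.
The following Tuesday is Jan 28 2025.
Next Thursday: Jan 30 2025.
Next Saturday: Feb 1 2025.
Next Tuesday: Feb 4 2025.
The following Thursday is Feb 6 2025.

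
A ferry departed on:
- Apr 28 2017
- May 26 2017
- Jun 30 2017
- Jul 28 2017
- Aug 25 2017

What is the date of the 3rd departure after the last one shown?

Nov 24 2017

These are Fridays with 28, 35, 28, 28-day gaps.
Each is the final Friday of its month — Jun 30 2017 is past the 28th, so '4th Friday' doesn't fit.
Last Friday of September 2017: Sep 29 2017.
October 2017 ends with Friday Oct 27 2017.
November 2017 ends with Friday Nov 24 2017.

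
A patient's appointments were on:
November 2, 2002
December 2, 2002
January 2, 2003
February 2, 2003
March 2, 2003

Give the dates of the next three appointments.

April 2, 2003; May 2, 2003; June 2, 2003

Each date is the 2nd; the gaps (30, 31, 31, 28) track the month lengths.
The rule is the 2nd of each month.
April 2003: April 2, 2003.
Next: May 2003 → May 2, 2003.
June 2003: June 2, 2003.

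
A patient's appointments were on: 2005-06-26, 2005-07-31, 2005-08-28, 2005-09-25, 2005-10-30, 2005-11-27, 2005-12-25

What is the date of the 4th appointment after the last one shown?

2006-04-30

Every date is a Sunday; gaps 35, 28, 28, 35, 28, 28 days.
Each is the last Sunday of its month (at least one falls on the 29th or later, ruling out '4th Sunday').
Last Sunday of January 2006: 2006-01-29.
Last Sunday of February 2006: 2006-02-26.
Last Sunday of March 2006: 2006-03-26.
Last Sunday of April 2006: 2006-04-30.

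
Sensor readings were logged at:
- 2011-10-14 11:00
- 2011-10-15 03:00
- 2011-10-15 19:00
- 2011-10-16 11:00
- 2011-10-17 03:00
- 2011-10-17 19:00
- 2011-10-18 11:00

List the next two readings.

The interval is a steady 16 hours (16, 16, 16, 16, 16, 16).
2011-10-18 11:00 + 16 h = 2011-10-19 03:00.
2011-10-19 03:00 + 16 h = 2011-10-19 19:00.

2011-10-19 03:00, 2011-10-19 19:00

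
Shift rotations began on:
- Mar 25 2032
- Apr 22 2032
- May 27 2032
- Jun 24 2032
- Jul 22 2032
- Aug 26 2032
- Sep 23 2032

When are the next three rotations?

These are Thursdays at 28- or 35-day spacing (28, 35, 28, 28, 35, 28).
The pattern: 4th Thursday of the month.
4th Thursday of October 2032: Oct 28 2032.
4th Thursday of November 2032: Nov 25 2032.
4th Thursday of December 2032: Dec 23 2032.

Oct 28 2032, Nov 25 2032, Dec 23 2032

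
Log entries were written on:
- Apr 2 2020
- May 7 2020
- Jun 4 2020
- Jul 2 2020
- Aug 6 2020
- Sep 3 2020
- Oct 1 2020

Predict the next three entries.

These are Thursdays at 28- or 35-day spacing (35, 28, 28, 35, 28, 28).
The pattern: 1st Thursday of the month.
November 2020 — 1st Thursday is Nov 5 2020.
December 2020 — 1st Thursday is Dec 3 2020.
January 2021 — 1st Thursday is Jan 7 2021.

Nov 5 2020, Dec 3 2020, Jan 7 2021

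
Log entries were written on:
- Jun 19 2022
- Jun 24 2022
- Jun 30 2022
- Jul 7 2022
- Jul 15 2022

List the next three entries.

Intervals are 5, 6, 7, 8 days — an arithmetic progression with common difference 1.
Next gap: 9 days. Jul 15 2022 + 9 days = Jul 24 2022.
Next gap: 10 days. Jul 24 2022 + 10 days = Aug 3 2022.
Next gap: 11 days. Aug 3 2022 + 11 days = Aug 14 2022.

Jul 24 2022, Aug 3 2022, Aug 14 2022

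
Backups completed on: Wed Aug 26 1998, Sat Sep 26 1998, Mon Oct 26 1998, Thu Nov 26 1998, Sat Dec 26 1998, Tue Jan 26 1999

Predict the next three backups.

Each date is the 26th; the gaps (31, 30, 31, 30, 31) track the month lengths.
The rule is the 26th of each month.
Next: February 1999 → Fri Feb 26 1999.
March 1999: Fri Mar 26 1999.
April 1999: Mon Apr 26 1999.

Fri Feb 26 1999, Fri Mar 26 1999, Mon Apr 26 1999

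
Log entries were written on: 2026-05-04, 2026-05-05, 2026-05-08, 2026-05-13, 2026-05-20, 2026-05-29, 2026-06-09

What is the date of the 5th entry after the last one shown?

2026-09-02

Intervals are 1, 3, 5, 7, 9, 11 days — an arithmetic progression with common difference 2.
Next gap: 13 days. 2026-06-09 + 13 days = 2026-06-22.
Next gap: 15 days. 2026-06-22 + 15 days = 2026-07-07.
Next gap: 17 days. 2026-07-07 + 17 days = 2026-07-24.
Next gap: 19 days. 2026-07-24 + 19 days = 2026-08-12.
Next gap: 21 days. 2026-08-12 + 21 days = 2026-09-02.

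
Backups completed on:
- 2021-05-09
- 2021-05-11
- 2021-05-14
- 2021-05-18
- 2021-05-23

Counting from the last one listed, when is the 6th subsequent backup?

2021-07-13

Intervals are 2, 3, 4, 5 days — an arithmetic progression with common difference 1.
Next gap: 6 days. 2021-05-23 + 6 days = 2021-05-29.
Next gap: 7 days. 2021-05-29 + 7 days = 2021-06-05.
Next gap: 8 days. 2021-06-05 + 8 days = 2021-06-13.
Next gap: 9 days. 2021-06-13 + 9 days = 2021-06-22.
Next gap: 10 days. 2021-06-22 + 10 days = 2021-07-02.
Next gap: 11 days. 2021-07-02 + 11 days = 2021-07-13.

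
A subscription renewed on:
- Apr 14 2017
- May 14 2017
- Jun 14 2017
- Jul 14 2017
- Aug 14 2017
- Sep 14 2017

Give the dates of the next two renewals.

Gaps: 30, 31, 30, 31, 31 days — not constant. Every event is on the 14th of the month.
Pattern: the 14th of each month.
October 2017: Oct 14 2017.
Next: November 2017 → Nov 14 2017.

Oct 14 2017, Nov 14 2017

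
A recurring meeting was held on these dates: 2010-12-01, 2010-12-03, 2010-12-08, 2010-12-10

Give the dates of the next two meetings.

2010-12-15, 2010-12-17

Every event lands on a Wednesday or Friday (gaps cycle 2, 5, 2).
So the schedule is: every Wednesday and Friday.
Next Wednesday: 2010-12-15.
The following Friday is 2010-12-17.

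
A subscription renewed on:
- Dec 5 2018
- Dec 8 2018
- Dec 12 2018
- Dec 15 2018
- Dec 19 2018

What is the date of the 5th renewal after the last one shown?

Jan 5 2019

The gap pattern 3, 4, 3, 4 repeats every 2 events.
These are the Wednesdays and Saturdays of each week.
The following Saturday is Dec 22 2018.
Next Wednesday: Dec 26 2018.
The following Saturday is Dec 29 2018.
Next Wednesday: Jan 2 2019.
The following Saturday is Jan 5 2019.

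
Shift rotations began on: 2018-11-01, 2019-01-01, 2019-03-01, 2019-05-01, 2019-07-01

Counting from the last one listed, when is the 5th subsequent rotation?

Gaps: 61, 59, 61, 61 days — not constant. Every event is on the 1st of the month.
Pattern: the 1st of every 2 months.
September 2019: 2019-09-01.
Next: November 2019 → 2019-11-01.
Next: January 2020 → 2020-01-01.
Next: March 2020 → 2020-03-01.
May 2020: 2020-05-01.

2020-05-01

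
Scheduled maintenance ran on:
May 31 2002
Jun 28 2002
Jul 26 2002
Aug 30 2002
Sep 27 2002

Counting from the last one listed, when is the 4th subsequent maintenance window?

All Fridays; the gaps (28, 28, 35, 28) vary with month length.
This is the last Friday of each month.
October 2002 ends with Friday Oct 25 2002.
November 2002 ends with Friday Nov 29 2002.
Last Friday of December 2002: Dec 27 2002.
January 2003 ends with Friday Jan 31 2003.

Jan 31 2003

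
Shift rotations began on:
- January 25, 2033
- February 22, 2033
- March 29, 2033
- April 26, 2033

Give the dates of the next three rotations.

May 31, 2033; June 28, 2033; July 26, 2033

All Tuesdays; the gaps (28, 35, 28) vary with month length.
This is the last Tuesday of each month.
Last Tuesday of May 2033: May 31, 2033.
June 2033 ends with Tuesday June 28, 2033.
July 2033 ends with Tuesday July 26, 2033.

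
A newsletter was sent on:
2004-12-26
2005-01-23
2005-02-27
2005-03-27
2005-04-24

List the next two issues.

2005-05-22, 2005-06-26

These are Sundays at 28- or 35-day spacing (28, 35, 28, 28).
The pattern: 4th Sunday of the month.
May 2005 — 4th Sunday is 2005-05-22.
4th Sunday of June 2005: 2005-06-26.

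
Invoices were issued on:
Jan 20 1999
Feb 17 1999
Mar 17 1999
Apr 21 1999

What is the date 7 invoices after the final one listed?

Nov 17 1999

These are Wednesdays at 28- or 35-day spacing (28, 28, 35).
The pattern: 3rd Wednesday of the month.
3rd Wednesday of May 1999: May 19 1999.
3rd Wednesday of June 1999: Jun 16 1999.
July 1999 — 3rd Wednesday is Jul 21 1999.
August 1999 — 3rd Wednesday is Aug 18 1999.
3rd Wednesday of September 1999: Sep 15 1999.
October 1999 — 3rd Wednesday is Oct 20 1999.
3rd Wednesday of November 1999: Nov 17 1999.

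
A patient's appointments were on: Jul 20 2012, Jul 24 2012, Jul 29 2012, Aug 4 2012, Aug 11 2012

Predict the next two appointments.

The spacing grows by 1 each time: 4, 5, 6, 7 days.
Next gap: 8 days. Aug 11 2012 + 8 days = Aug 19 2012.
Next gap: 9 days. Aug 19 2012 + 9 days = Aug 28 2012.

Aug 19 2012, Aug 28 2012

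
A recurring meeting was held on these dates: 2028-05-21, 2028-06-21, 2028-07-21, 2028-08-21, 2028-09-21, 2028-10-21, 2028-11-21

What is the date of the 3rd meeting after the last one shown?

2029-02-21

The day-of-month is always 21 (31, 30, 31, 31, 30, 31 days between events).
So this recurs on the 21st of each month.
Next: December 2028 → 2028-12-21.
Next: January 2029 → 2029-01-21.
February 2029: 2029-02-21.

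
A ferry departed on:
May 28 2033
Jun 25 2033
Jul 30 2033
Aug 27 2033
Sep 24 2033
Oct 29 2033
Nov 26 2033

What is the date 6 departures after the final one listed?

May 27 2034

All Saturdays; the gaps (28, 35, 28, 28, 35, 28) vary with month length.
This is the last Saturday of each month.
Last Saturday of December 2033: Dec 31 2033.
January 2034 ends with Saturday Jan 28 2034.
February 2034 ends with Saturday Feb 25 2034.
Last Saturday of March 2034: Mar 25 2034.
April 2034 ends with Saturday Apr 29 2034.
Last Saturday of May 2034: May 27 2034.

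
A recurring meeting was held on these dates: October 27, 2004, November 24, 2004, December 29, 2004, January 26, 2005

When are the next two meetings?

All Wednesdays; the gaps (28, 35, 28) vary with month length.
This is the last Wednesday of each month.
February 2005 ends with Wednesday February 23, 2005.
Last Wednesday of March 2005: March 30, 2005.

February 23, 2005; March 30, 2005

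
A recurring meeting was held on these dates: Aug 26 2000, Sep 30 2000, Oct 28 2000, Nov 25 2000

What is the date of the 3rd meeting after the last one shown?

These are Saturdays with 35, 28, 28-day gaps.
Each is the final Saturday of its month — Sep 30 2000 is past the 28th, so '4th Saturday' doesn't fit.
Last Saturday of December 2000: Dec 30 2000.
Last Saturday of January 2001: Jan 27 2001.
February 2001 ends with Saturday Feb 24 2001.

Feb 24 2001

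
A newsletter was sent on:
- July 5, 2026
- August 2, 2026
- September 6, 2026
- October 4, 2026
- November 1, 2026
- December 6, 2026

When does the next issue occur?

January 3, 2027

Gaps: 28, 35, 28, 28, 35 days — a mix of 28 and 35. Every date is a Sunday.
Each is the 1st Sunday of its month.
1st Sunday of January 2027: January 3, 2027.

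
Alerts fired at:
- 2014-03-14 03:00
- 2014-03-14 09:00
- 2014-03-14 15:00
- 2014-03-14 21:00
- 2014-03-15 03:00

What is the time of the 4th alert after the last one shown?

2014-03-16 03:00

Gaps: 6, 6, 6, 6 hours — each event is 6 hours after the previous one.
2014-03-15 03:00 + 6 h = 2014-03-15 09:00.
2014-03-15 09:00 + 6 h = 2014-03-15 15:00.
2014-03-15 15:00 + 6 h = 2014-03-15 21:00.
2014-03-15 21:00 + 6 h = 2014-03-16 03:00.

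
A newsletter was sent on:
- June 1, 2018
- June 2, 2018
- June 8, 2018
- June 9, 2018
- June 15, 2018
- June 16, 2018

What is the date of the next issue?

Every event lands on a Friday or Saturday (gaps cycle 1, 6, 1, 6, 1).
So the schedule is: every Friday and Saturday.
The following Friday is June 22, 2018.

June 22, 2018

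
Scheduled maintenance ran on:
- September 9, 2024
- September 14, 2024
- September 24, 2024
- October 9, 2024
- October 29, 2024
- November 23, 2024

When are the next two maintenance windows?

December 23, 2024; January 27, 2025

Intervals are 5, 10, 15, 20, 25 days — an arithmetic progression with common difference 5.
Next gap: 30 days. November 23, 2024 + 30 days = December 23, 2024.
Next gap: 35 days. December 23, 2024 + 35 days = January 27, 2025.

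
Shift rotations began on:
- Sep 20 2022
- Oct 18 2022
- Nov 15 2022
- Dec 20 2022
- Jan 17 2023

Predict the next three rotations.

Feb 21 2023, Mar 21 2023, Apr 18 2023

All dates are Tuesdays, 28, 28, 35, 28 days apart.
Specifically, the 3rd Tuesday of each month.
3rd Tuesday of February 2023: Feb 21 2023.
March 2023 — 3rd Tuesday is Mar 21 2023.
3rd Tuesday of April 2023: Apr 18 2023.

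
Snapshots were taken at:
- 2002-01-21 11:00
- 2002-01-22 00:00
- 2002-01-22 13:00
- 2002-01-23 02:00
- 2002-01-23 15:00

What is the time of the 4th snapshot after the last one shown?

Gaps: 13, 13, 13, 13 hours — each event is 13 hours after the previous one.
2002-01-23 15:00 + 13 h = 2002-01-24 04:00.
2002-01-24 04:00 + 13 h = 2002-01-24 17:00.
2002-01-24 17:00 + 13 h = 2002-01-25 06:00.
2002-01-25 06:00 + 13 h = 2002-01-25 19:00.

2002-01-25 19:00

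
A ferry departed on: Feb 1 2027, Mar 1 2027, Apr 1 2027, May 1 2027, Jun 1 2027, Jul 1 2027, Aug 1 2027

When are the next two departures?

Sep 1 2027, Oct 1 2027

Gaps: 28, 31, 30, 31, 30, 31 days — not constant. Every event is on the 1st of the month.
Pattern: the 1st of each month.
Next: September 2027 → Sep 1 2027.
Next: October 2027 → Oct 1 2027.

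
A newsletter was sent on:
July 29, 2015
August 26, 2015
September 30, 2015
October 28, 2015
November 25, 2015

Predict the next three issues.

December 30, 2015; January 27, 2016; February 24, 2016

Every date is a Wednesday; gaps 28, 35, 28, 28 days.
Each is the last Wednesday of its month (at least one falls on the 29th or later, ruling out '4th Wednesday').
Last Wednesday of December 2015: December 30, 2015.
Last Wednesday of January 2016: January 27, 2016.
February 2016 ends with Wednesday February 24, 2016.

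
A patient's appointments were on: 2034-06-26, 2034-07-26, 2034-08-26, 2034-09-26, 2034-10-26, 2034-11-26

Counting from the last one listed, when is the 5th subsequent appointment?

Gaps: 30, 31, 31, 30, 31 days — not constant. Every event is on the 26th of the month.
Pattern: the 26th of each month.
Next: December 2034 → 2034-12-26.
Next: January 2035 → 2035-01-26.
February 2035: 2035-02-26.
Next: March 2035 → 2035-03-26.
April 2035: 2035-04-26.

2035-04-26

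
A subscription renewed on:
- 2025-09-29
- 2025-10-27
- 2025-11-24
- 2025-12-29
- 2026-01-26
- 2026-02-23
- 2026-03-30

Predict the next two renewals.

All Mondays; the gaps (28, 28, 35, 28, 28, 35) vary with month length.
This is the last Monday of each month.
Last Monday of April 2026: 2026-04-27.
Last Monday of May 2026: 2026-05-25.

2026-04-27, 2026-05-25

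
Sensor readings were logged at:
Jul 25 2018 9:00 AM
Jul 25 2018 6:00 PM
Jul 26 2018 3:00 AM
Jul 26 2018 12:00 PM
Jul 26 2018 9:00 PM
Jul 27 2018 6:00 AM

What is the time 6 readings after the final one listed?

The interval is a steady 9 hours (9, 9, 9, 9, 9).
Jul 27 2018 6:00 AM + 9 h = Jul 27 2018 3:00 PM.
Jul 27 2018 3:00 PM + 9 h = Jul 28 2018 12:00 AM.
Jul 28 2018 12:00 AM + 9 h = Jul 28 2018 9:00 AM.
Jul 28 2018 9:00 AM + 9 h = Jul 28 2018 6:00 PM.
Jul 28 2018 6:00 PM + 9 h = Jul 29 2018 3:00 AM.
Jul 29 2018 3:00 AM + 9 h = Jul 29 2018 12:00 PM.

Jul 29 2018 12:00 PM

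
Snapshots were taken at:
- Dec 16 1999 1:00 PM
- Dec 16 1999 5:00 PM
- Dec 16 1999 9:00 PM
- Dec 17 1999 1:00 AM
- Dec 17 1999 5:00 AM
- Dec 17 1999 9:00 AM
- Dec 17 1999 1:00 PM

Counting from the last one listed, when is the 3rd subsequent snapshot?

Spacing: 4, 4, 4, 4, 4, 4 h — constant 4 h.
Dec 17 1999 1:00 PM + 4 h = Dec 17 1999 5:00 PM.
Dec 17 1999 5:00 PM + 4 h = Dec 17 1999 9:00 PM.
Dec 17 1999 9:00 PM + 4 h = Dec 18 1999 1:00 AM.

Dec 18 1999 1:00 AM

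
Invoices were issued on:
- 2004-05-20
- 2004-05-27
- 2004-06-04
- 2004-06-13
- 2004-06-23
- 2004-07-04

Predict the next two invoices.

Gaps: 7, 8, 9, 10, 11 days — each gap is 1 larger than the previous one.
Next gap: 12 days. 2004-07-04 + 12 days = 2004-07-16.
Next gap: 13 days. 2004-07-16 + 13 days = 2004-07-29.

2004-07-16, 2004-07-29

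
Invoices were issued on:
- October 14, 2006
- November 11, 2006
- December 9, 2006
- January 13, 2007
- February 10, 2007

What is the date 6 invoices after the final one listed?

These are Saturdays at 28- or 35-day spacing (28, 28, 35, 28).
The pattern: 2nd Saturday of the month.
March 2007 — 2nd Saturday is March 10, 2007.
2nd Saturday of April 2007: April 14, 2007.
2nd Saturday of May 2007: May 12, 2007.
June 2007 — 2nd Saturday is June 9, 2007.
2nd Saturday of July 2007: July 14, 2007.
2nd Saturday of August 2007: August 11, 2007.

August 11, 2007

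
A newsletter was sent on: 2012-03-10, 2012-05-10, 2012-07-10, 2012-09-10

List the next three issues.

Each date is the 10th; the gaps (61, 61, 62) track the month lengths.
The rule is the 10th of every 2 months.
Next: November 2012 → 2012-11-10.
Next: January 2013 → 2013-01-10.
Next: March 2013 → 2013-03-10.

2012-11-10, 2013-01-10, 2013-03-10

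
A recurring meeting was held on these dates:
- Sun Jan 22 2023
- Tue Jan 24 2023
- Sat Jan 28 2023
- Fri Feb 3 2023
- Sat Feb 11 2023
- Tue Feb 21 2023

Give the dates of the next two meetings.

Sun Mar 5 2023, Sun Mar 19 2023

Intervals are 2, 4, 6, 8, 10 days — an arithmetic progression with common difference 2.
Next gap: 12 days. Tue Feb 21 2023 + 12 days = Sun Mar 5 2023.
Next gap: 14 days. Sun Mar 5 2023 + 14 days = Sun Mar 19 2023.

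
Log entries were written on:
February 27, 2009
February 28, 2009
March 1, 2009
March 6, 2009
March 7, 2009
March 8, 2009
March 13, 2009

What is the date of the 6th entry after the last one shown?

Gaps: 1, 1, 5, 1, 1, 5 days — not constant, but cyclic with period 3.
The events fall on every Friday, Saturday and Sunday.
Next Saturday: March 14, 2009.
The following Sunday is March 15, 2009.
Next Friday: March 20, 2009.
The following Saturday is March 21, 2009.
The following Sunday is March 22, 2009.
Next Friday: March 27, 2009.

March 27, 2009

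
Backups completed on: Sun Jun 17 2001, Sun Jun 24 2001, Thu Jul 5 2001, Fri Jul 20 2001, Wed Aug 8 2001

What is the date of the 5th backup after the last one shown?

Thu Jan 10 2002

Intervals are 7, 11, 15, 19 days — an arithmetic progression with common difference 4.
Next gap: 23 days. Wed Aug 8 2001 + 23 days = Fri Aug 31 2001.
Next gap: 27 days. Fri Aug 31 2001 + 27 days = Thu Sep 27 2001.
Next gap: 31 days. Thu Sep 27 2001 + 31 days = Sun Oct 28 2001.
Next gap: 35 days. Sun Oct 28 2001 + 35 days = Sun Dec 2 2001.
Next gap: 39 days. Sun Dec 2 2001 + 39 days = Thu Jan 10 2002.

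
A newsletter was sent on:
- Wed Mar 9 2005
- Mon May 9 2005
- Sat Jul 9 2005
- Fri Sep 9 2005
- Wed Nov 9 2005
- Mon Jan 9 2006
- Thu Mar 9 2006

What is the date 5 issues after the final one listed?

Each date is the 9th; the gaps (61, 61, 62, 61, 61, 59) track the month lengths.
The rule is the 9th of every 2 months.
Next: May 2006 → Tue May 9 2006.
Next: July 2006 → Sun Jul 9 2006.
Next: September 2006 → Sat Sep 9 2006.
November 2006: Thu Nov 9 2006.
January 2007: Tue Jan 9 2007.

Tue Jan 9 2007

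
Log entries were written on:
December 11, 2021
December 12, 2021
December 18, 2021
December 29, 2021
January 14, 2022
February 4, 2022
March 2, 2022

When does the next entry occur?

Gaps: 1, 6, 11, 16, 21, 26 days — each gap is 5 larger than the previous one.
Next gap: 31 days. March 2, 2022 + 31 days = April 2, 2022.

April 2, 2022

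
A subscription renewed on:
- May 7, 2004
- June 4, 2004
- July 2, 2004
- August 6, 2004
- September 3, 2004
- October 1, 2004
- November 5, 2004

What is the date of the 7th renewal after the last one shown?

June 3, 2005

All dates are Fridays, 28, 28, 35, 28, 28, 35 days apart.
Specifically, the 1st Friday of each month.
December 2004 — 1st Friday is December 3, 2004.
1st Friday of January 2005: January 7, 2005.
1st Friday of February 2005: February 4, 2005.
March 2005 — 1st Friday is March 4, 2005.
1st Friday of April 2005: April 1, 2005.
May 2005 — 1st Friday is May 6, 2005.
1st Friday of June 2005: June 3, 2005.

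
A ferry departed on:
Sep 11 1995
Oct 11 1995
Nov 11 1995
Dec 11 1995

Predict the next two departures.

Jan 11 1996, Feb 11 1996

Gaps: 30, 31, 30 days — not constant. Every event is on the 11th of the month.
Pattern: the 11th of each month.
Next: January 1996 → Jan 11 1996.
February 1996: Feb 11 1996.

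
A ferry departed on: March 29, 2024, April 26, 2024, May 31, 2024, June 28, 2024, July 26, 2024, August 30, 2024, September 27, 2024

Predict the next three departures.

All Fridays; the gaps (28, 35, 28, 28, 35, 28) vary with month length.
This is the last Friday of each month.
October 2024 ends with Friday October 25, 2024.
Last Friday of November 2024: November 29, 2024.
Last Friday of December 2024: December 27, 2024.

October 25, 2024; November 29, 2024; December 27, 2024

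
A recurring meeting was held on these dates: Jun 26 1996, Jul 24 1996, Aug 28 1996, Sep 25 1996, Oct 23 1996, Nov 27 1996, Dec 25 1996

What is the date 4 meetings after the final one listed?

Apr 23 1997

All dates are Wednesdays, 28, 35, 28, 28, 35, 28 days apart.
Specifically, the 4th Wednesday of each month.
4th Wednesday of January 1997: Jan 22 1997.
4th Wednesday of February 1997: Feb 26 1997.
March 1997 — 4th Wednesday is Mar 26 1997.
4th Wednesday of April 1997: Apr 23 1997.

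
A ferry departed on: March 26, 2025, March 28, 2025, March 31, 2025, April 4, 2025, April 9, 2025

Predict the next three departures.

April 15, 2025; April 22, 2025; April 30, 2025

Gaps: 2, 3, 4, 5 days — each gap is 1 larger than the previous one.
Next gap: 6 days. April 9, 2025 + 6 days = April 15, 2025.
Next gap: 7 days. April 15, 2025 + 7 days = April 22, 2025.
Next gap: 8 days. April 22, 2025 + 8 days = April 30, 2025.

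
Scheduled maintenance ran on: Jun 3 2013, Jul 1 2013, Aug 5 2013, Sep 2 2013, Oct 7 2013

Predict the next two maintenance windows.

All dates are Mondays, 28, 35, 28, 35 days apart.
Specifically, the 1st Monday of each month.
November 2013 — 1st Monday is Nov 4 2013.
December 2013 — 1st Monday is Dec 2 2013.

Nov 4 2013, Dec 2 2013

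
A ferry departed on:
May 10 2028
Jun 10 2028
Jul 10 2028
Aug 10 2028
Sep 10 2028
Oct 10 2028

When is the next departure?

Nov 10 2028

Gaps: 31, 30, 31, 31, 30 days — not constant. Every event is on the 10th of the month.
Pattern: the 10th of each month.
Next: November 2028 → Nov 10 2028.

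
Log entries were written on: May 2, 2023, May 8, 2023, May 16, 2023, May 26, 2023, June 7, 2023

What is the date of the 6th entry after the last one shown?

September 29, 2023

The spacing grows by 2 each time: 6, 8, 10, 12 days.
Next gap: 14 days. June 7, 2023 + 14 days = June 21, 2023.
Next gap: 16 days. June 21, 2023 + 16 days = July 7, 2023.
Next gap: 18 days. July 7, 2023 + 18 days = July 25, 2023.
Next gap: 20 days. July 25, 2023 + 20 days = August 14, 2023.
Next gap: 22 days. August 14, 2023 + 22 days = September 5, 2023.
Next gap: 24 days. September 5, 2023 + 24 days = September 29, 2023.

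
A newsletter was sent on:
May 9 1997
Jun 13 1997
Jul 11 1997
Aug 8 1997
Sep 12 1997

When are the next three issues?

Oct 10 1997, Nov 14 1997, Dec 12 1997

Gaps: 35, 28, 28, 35 days — a mix of 28 and 35. Every date is a Friday.
Each is the 2nd Friday of its month.
October 1997 — 2nd Friday is Oct 10 1997.
2nd Friday of November 1997: Nov 14 1997.
2nd Friday of December 1997: Dec 12 1997.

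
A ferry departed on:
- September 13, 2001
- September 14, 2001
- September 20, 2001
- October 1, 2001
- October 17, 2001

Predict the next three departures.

The spacing grows by 5 each time: 1, 6, 11, 16 days.
Next gap: 21 days. October 17, 2001 + 21 days = November 7, 2001.
Next gap: 26 days. November 7, 2001 + 26 days = December 3, 2001.
Next gap: 31 days. December 3, 2001 + 31 days = January 3, 2002.

November 7, 2001; December 3, 2001; January 3, 2002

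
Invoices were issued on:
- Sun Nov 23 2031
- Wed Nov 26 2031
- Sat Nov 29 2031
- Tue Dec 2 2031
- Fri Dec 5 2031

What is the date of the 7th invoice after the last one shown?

Fri Dec 26 2031

Gaps between consecutive events: 3, 3, 3, 3 days — a constant 3-day interval.
Fri Dec 5 2031 + 3 days = Mon Dec 8 2031.
Mon Dec 8 2031 + 3 days = Thu Dec 11 2031.
Thu Dec 11 2031 + 3 days = Sun Dec 14 2031.
Sun Dec 14 2031 + 3 days = Wed Dec 17 2031.
Wed Dec 17 2031 + 3 days = Sat Dec 20 2031.
Sat Dec 20 2031 + 3 days = Tue Dec 23 2031.
Tue Dec 23 2031 + 3 days = Fri Dec 26 2031.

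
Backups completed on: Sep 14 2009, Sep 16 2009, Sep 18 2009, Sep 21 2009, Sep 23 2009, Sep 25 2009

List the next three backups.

Every event lands on a Monday or Wednesday or Friday (gaps cycle 2, 2, 3, 2, 2).
So the schedule is: every Monday, Wednesday and Friday.
Next Monday: Sep 28 2009.
The following Wednesday is Sep 30 2009.
The following Friday is Oct 2 2009.

Sep 28 2009, Sep 30 2009, Oct 2 2009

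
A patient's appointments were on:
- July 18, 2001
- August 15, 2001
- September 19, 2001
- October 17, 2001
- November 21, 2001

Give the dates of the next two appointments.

December 19, 2001; January 16, 2002

All dates are Wednesdays, 28, 35, 28, 35 days apart.
Specifically, the 3rd Wednesday of each month.
December 2001 — 3rd Wednesday is December 19, 2001.
3rd Wednesday of January 2002: January 16, 2002.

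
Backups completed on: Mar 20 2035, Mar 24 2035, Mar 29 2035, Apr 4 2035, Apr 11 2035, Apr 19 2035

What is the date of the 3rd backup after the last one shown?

May 19 2035

The spacing grows by 1 each time: 4, 5, 6, 7, 8 days.
Next gap: 9 days. Apr 19 2035 + 9 days = Apr 28 2035.
Next gap: 10 days. Apr 28 2035 + 10 days = May 8 2035.
Next gap: 11 days. May 8 2035 + 11 days = May 19 2035.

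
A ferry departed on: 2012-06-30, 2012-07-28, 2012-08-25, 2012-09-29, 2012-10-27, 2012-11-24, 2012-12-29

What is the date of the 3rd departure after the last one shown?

2013-03-30

Every date is a Saturday; gaps 28, 28, 35, 28, 28, 35 days.
Each is the last Saturday of its month (at least one falls on the 29th or later, ruling out '4th Saturday').
Last Saturday of January 2013: 2013-01-26.
Last Saturday of February 2013: 2013-02-23.
March 2013 ends with Saturday 2013-03-30.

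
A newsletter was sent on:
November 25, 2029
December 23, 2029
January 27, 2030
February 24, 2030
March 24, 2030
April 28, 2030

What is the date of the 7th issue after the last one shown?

All dates are Sundays, 28, 35, 28, 28, 35 days apart.
Specifically, the 4th Sunday of each month.
4th Sunday of May 2030: May 26, 2030.
4th Sunday of June 2030: June 23, 2030.
4th Sunday of July 2030: July 28, 2030.
4th Sunday of August 2030: August 25, 2030.
September 2030 — 4th Sunday is September 22, 2030.
4th Sunday of October 2030: October 27, 2030.
4th Sunday of November 2030: November 24, 2030.

November 24, 2030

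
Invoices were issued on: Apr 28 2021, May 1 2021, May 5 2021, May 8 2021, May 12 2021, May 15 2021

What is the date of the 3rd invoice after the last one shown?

Gaps: 3, 4, 3, 4, 3 days — not constant, but cyclic with period 2.
The events fall on every Wednesday and Saturday.
Next Wednesday: May 19 2021.
Next Saturday: May 22 2021.
Next Wednesday: May 26 2021.

May 26 2021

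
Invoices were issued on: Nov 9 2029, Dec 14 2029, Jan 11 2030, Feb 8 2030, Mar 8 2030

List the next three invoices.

These are Fridays at 28- or 35-day spacing (35, 28, 28, 28).
The pattern: 2nd Friday of the month.
April 2030 — 2nd Friday is Apr 12 2030.
2nd Friday of May 2030: May 10 2030.
June 2030 — 2nd Friday is Jun 14 2030.

Apr 12 2030, May 10 2030, Jun 14 2030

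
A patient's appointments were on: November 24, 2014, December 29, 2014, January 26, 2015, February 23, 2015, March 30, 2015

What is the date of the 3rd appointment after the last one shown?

June 29, 2015

All Mondays; the gaps (35, 28, 28, 35) vary with month length.
This is the last Monday of each month.
April 2015 ends with Monday April 27, 2015.
May 2015 ends with Monday May 25, 2015.
June 2015 ends with Monday June 29, 2015.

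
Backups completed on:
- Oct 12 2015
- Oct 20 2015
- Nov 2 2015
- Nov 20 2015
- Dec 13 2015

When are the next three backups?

The spacing grows by 5 each time: 8, 13, 18, 23 days.
Next gap: 28 days. Dec 13 2015 + 28 days = Jan 10 2016.
Next gap: 33 days. Jan 10 2016 + 33 days = Feb 12 2016.
Next gap: 38 days. Feb 12 2016 + 38 days = Mar 21 2016.

Jan 10 2016, Feb 12 2016, Mar 21 2016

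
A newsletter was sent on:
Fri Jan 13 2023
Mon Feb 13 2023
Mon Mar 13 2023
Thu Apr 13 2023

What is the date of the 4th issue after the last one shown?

Sun Aug 13 2023

Each date is the 13th; the gaps (31, 28, 31) track the month lengths.
The rule is the 13th of each month.
May 2023: Sat May 13 2023.
June 2023: Tue Jun 13 2023.
July 2023: Thu Jul 13 2023.
August 2023: Sun Aug 13 2023.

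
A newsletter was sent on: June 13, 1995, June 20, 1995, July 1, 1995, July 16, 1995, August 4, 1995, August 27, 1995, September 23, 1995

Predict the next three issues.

October 24, 1995; November 28, 1995; January 6, 1996

Intervals are 7, 11, 15, 19, 23, 27 days — an arithmetic progression with common difference 4.
Next gap: 31 days. September 23, 1995 + 31 days = October 24, 1995.
Next gap: 35 days. October 24, 1995 + 35 days = November 28, 1995.
Next gap: 39 days. November 28, 1995 + 39 days = January 6, 1996.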